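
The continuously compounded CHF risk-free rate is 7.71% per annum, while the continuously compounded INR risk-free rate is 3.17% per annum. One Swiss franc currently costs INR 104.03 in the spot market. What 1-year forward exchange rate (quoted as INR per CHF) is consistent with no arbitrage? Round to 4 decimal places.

T = 1 year.
INR growth factor: e^(0.0317×1) = 1.0322078.
CHF accumulates by e^(0.0771×1) = 1.08015009.
CIP: F = S · (grow INR)/(grow CHF) = 104.03 × 1.0322078/1.08015009 = 99.412645 INR per CHF.

99.4126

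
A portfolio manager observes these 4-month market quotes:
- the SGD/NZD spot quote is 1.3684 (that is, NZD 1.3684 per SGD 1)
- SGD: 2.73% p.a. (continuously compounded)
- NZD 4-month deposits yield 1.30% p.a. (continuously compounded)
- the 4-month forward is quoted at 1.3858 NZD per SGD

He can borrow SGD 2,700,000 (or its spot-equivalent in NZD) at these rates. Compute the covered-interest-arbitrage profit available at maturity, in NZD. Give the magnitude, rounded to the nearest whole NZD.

T = 4/12 years.
Route A — deposit SGD, sell forward: 2,700,000 × 1.009141531 × 1.3858 = NZD 3,775,864.50.
Route B — convert at spot, deposit NZD: 2,700,000 × 1.3684 × 1.004342736 = NZD 3,710,725.02.
The quoted forward overvalues SGD, so borrow NZD, buy SGD at spot, deposit the SGD at 2.73%, and sell the proceeds forward at 1.3858.
Arbitrage profit = |3,775,864.50 − 3,710,725.02| = NZD 65,139.

NZD 65,139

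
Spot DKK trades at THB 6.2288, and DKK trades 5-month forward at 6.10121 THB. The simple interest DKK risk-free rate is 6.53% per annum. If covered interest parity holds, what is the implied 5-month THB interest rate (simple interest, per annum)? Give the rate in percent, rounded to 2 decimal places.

1.48%

T = 5/12 years.
By CIP, F/S equals the THB-to-DKK growth ratio: 6.10121/6.2288 = 0.9795161.
The DKK side grows by 1 + 0.0653×5/12 = 1.0272083.
So the THB growth factor = 1.0061671.
(1.0061671 − 1)/T = 0.014801, i.e. 1.48%.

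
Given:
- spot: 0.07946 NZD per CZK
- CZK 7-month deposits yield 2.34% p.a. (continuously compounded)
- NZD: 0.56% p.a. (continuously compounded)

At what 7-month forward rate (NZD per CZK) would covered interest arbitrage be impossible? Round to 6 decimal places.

0.078639

T = 7/12 years.
NZD accumulates by e^(0.0056×7/12) = 1.003272.
Growth of 1 CZK over T: e^(0.0234×7/12) = 1.0137436.
Forward (NZD per CZK) = 0.07946 × 1.003272 / 1.0137436 = 0.07863921.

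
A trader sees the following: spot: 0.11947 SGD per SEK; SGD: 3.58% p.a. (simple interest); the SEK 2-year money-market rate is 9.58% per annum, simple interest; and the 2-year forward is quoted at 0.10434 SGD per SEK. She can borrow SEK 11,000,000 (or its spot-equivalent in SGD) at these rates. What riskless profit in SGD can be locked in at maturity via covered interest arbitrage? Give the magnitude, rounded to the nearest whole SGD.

T = 2 years.
Keep in SEK, deliver into the forward: 11,000,000·1.191600·0.10434 = SGD 1,367,646.98.
Swap to SGD now, deposit: 11,000,000·0.11947·1.071600 = SGD 1,408,264.57.
The quoted forward undervalues SEK, so borrow SEK, convert to SGD at spot, deposit the SGD at 3.58%, and buy SEK forward at 0.10434 to cover the loan.
Arbitrage profit = |1,367,646.98 − 1,408,264.57| = SGD 40,618.

SGD 40,618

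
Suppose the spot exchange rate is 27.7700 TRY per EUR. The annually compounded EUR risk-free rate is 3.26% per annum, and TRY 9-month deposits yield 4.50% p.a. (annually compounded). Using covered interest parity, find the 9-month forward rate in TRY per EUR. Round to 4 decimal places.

T = 9/12 years.
TRY accumulates by (1 + 0.0450)^(9/12) = 1.03356363.
EUR accumulates by (1 + 0.0326)^(9/12) = 1.0243517.
CIP: F = S · (grow TRY)/(grow EUR) = 27.77 × 1.03356363/1.0243517 = 28.019734 TRY per EUR.

28.0197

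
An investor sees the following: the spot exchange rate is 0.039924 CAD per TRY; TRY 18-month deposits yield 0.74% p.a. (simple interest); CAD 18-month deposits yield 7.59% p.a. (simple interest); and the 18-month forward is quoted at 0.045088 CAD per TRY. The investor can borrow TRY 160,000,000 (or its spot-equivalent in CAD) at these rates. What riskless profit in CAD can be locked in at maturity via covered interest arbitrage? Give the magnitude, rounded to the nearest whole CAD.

T = 18/12 years.
Invest the TRY and cover forward: 160,000,000 × 1.011100 × 0.045088 = CAD 7,294,156.29.
Convert at spot and invest in CAD: 160,000,000 × 0.039924 × 1.113850 = CAD 7,115,095.58.
The quoted forward overvalues TRY, so borrow CAD, buy TRY at spot, deposit the TRY at 0.74%, and sell the proceeds forward at 0.045088.
Arbitrage profit = |7,294,156.29 − 7,115,095.58| = CAD 179,061.

CAD 179,061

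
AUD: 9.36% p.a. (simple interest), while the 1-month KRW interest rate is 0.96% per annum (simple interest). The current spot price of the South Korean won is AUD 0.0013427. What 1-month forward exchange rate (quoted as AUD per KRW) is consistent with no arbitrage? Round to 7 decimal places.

T = 1/12 years.
Growth of 1 AUD over T: 1 + 0.0936×1/12 = 1.007800.
KRW accumulates by 1 + 0.0096×1/12 = 1.000800.
CIP: F = S · (grow AUD)/(grow KRW) = 0.0013427 × 1.007800/1.000800 = 0.001352091 AUD per KRW.

0.0013521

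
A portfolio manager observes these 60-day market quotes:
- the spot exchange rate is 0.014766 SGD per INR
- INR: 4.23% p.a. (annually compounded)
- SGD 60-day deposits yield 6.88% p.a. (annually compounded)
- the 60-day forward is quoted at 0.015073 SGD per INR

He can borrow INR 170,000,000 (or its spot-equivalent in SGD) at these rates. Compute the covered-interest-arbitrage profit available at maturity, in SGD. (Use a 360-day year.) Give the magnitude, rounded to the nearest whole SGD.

T = 60/360 years.
Route A — deposit INR, sell forward: 170,000,000 × 1.006928863 × 0.015073 = SGD 2,580,164.59.
Route B — convert at spot, deposit SGD: 170,000,000 × 0.014766 × 1.011151136 = SGD 2,538,211.80.
The quoted forward overvalues INR, so borrow SGD, buy INR at spot, deposit the INR at 4.23%, and sell the proceeds forward at 0.015073.
Arbitrage profit = |2,580,164.59 − 2,538,211.80| = SGD 41,953.

SGD 41,953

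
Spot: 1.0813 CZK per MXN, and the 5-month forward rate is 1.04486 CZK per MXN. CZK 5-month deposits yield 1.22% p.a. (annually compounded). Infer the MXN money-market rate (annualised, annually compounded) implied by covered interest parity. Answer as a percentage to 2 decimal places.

T = 5/12 years.
F/S = 1.04486/1.0813 = 0.9662998 = (growth of CZK) / (growth of MXN).
The CZK side grows by (1 + 0.0122)^(5/12) = 1.0050654.
Hence g_MXN = 1.0401176.
r = 1.0401176^(12/5) − 1 = 0.099000 → 9.90%.

9.90%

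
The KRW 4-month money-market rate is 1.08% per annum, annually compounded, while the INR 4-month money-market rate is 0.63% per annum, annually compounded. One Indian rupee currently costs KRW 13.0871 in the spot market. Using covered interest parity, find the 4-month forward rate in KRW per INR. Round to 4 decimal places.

13.1066

T = 4/12 years.
KRW accumulates by (1 + 0.0108)^(4/12) = 1.00358712.
Growth of 1 INR over T: (1 + 0.0063)^(4/12) = 1.00209561.
So F = 13.0871 × 1.00358712 / 1.00209561 = 13.106579 (KRW/INR).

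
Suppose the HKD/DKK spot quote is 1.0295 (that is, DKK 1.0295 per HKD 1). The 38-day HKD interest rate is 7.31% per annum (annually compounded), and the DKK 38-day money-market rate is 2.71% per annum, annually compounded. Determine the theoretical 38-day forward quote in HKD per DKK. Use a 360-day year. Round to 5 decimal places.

T = 38/360 years.
Growth of 1 DKK over T: (1 + 0.0271)^(38/360) = 1.0028265.
Growth of 1 HKD over T: (1 + 0.0731)^(38/360) = 1.0074749.
Forward (DKK per HKD) = 1.0295 × 1.0028265 / 1.0074749 = 1.024750.
Invert for HKD per DKK: 1 / 1.024750 = 0.97585.

0.97585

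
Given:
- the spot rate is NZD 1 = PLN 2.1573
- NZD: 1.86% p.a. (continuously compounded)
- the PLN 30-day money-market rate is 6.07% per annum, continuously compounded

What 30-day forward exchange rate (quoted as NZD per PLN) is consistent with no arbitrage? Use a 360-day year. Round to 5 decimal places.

0.46192

T = 30/360 years.
PLN growth factor: e^(0.0607×30/360) = 1.0050711.
NZD accumulates by e^(0.0186×30/360) = 1.0015512.
So F = 2.1573 × 1.0050711 / 1.0015512 = 2.164882 (PLN/NZD).
Quoted the other way: 1/2.164882 = 0.46192 NZD per PLN.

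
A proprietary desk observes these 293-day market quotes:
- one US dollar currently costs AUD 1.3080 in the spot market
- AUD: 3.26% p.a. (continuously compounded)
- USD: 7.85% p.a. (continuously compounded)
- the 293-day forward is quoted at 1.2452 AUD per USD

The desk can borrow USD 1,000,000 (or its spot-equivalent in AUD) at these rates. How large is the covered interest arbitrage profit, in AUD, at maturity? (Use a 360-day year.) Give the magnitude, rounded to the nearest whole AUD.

T = 293/360 years.
Route A — deposit USD, sell forward: 1,000,000 × 1.065975431 × 1.2452 = AUD 1,327,352.61.
Route B — convert at spot, deposit AUD: 1,000,000 × 1.3080 × 1.026887906 = AUD 1,343,169.38.
The quoted forward undervalues USD, so borrow USD, convert to AUD at spot, deposit the AUD at 3.26%, and buy USD forward at 1.2452 to cover the loan.
The gap between the two covered legs is AUD 15,817.

AUD 15,817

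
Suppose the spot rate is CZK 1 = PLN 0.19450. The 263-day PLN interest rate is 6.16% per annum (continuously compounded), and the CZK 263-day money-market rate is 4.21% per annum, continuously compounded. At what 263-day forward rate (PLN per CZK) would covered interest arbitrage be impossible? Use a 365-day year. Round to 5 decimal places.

T = 263/365 years.
Growth of 1 PLN over T: e^(0.0616×263/365) = 1.0453855.
CZK growth factor: e^(0.0421×263/365) = 1.0307999.
So F = 0.1945 × 1.0453855 / 1.0307999 = 0.1972521 (PLN/CZK).

0.19725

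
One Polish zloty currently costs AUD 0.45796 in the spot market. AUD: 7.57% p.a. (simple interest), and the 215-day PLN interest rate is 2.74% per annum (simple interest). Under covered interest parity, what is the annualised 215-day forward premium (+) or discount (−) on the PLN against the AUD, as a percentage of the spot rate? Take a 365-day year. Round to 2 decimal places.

+4.75%

T = 215/365 years.
No-arbitrage forward: 0.45796 × 1.0445904 / 1.0161397 = 0.47078233 AUD/PLN.
Annualised premium = (F − S)/S × (1/T) = (0.47078233 − 0.45796)/0.45796 ÷ (215/365) = 4.75%.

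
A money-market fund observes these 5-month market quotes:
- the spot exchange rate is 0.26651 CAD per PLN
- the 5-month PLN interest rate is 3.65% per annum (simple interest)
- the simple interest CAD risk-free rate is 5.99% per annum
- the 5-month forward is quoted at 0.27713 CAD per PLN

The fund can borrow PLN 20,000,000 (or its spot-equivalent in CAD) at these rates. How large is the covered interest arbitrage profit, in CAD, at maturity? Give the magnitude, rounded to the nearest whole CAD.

CAD 163,661

T = 5/12 years.
Route A — deposit PLN, sell forward: 20,000,000 × 1.015208333 × 0.27713 = CAD 5,626,893.71.
Route B — convert at spot, deposit CAD: 20,000,000 × 0.26651 × 1.024958333 = CAD 5,463,232.91.
The quoted forward overvalues PLN, so borrow CAD, buy PLN at spot, deposit the PLN at 3.65%, and sell the proceeds forward at 0.27713.
Profit = 5,626,893.71 − 5,463,232.91 = CAD 163,661.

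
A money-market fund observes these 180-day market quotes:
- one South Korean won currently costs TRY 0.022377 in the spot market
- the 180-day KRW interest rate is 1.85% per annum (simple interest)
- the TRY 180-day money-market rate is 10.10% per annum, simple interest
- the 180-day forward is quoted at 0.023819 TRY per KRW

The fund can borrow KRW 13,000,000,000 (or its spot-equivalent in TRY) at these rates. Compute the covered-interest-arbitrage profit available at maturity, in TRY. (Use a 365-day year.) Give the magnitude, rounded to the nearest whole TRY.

T = 180/365 years.
Invest the KRW and cover forward: 13,000,000,000 × 1.00912328767 × 0.023819 = TRY 312,471,998.66.
Convert at spot and invest in TRY: 13,000,000,000 × 0.022377 × 1.04980821918 = TRY 305,390,260.77.
The quoted forward overvalues KRW, so borrow TRY, buy KRW at spot, deposit the KRW at 1.85%, and sell the proceeds forward at 0.023819.
The gap between the two covered legs is TRY 7,081,738.

TRY 7,081,738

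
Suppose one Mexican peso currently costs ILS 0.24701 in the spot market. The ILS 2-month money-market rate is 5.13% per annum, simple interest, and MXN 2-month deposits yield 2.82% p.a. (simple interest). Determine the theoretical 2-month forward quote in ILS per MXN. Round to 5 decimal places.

0.24796

T = 2/12 years.
ILS accumulates by 1 + 0.0513×2/12 = 1.008550.
Growth of 1 MXN over T: 1 + 0.0282×2/12 = 1.004700.
So F = 0.24701 × 1.008550 / 1.004700 = 0.2479565 (ILS/MXN).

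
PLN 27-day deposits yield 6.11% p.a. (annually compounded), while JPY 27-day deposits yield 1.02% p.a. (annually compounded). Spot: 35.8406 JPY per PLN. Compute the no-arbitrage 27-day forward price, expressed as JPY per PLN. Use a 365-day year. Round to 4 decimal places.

T = 27/365 years.
JPY growth factor: (1 + 0.0102)^(27/365) = 1.00075098.
PLN accumulates by (1 + 0.0611)^(27/365) = 1.00439666.
CIP: F = S · (grow JPY)/(grow PLN) = 35.8406 × 1.00075098/1.00439666 = 35.710509 JPY per PLN.

35.7105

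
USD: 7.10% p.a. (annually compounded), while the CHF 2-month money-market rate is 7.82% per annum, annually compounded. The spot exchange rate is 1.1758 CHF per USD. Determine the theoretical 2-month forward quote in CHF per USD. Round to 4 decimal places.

T = 2/12 years.
Growth of 1 CHF over T: (1 + 0.0782)^(2/12) = 1.0126279.
USD growth factor: (1 + 0.0710)^(2/12) = 1.0114977.
CIP: F = S · (grow CHF)/(grow USD) = 1.1758 × 1.0126279/1.0114977 = 1.177114 CHF per USD.

1.1771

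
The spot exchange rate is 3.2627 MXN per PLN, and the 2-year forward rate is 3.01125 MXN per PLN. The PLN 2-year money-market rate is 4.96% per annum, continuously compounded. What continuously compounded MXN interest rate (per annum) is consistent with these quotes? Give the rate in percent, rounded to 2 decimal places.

0.95%

T = 2 years.
By CIP, F/S equals the MXN-to-PLN growth ratio: 3.01125/3.2627 = 0.9229319.
PLN growth factor: e^(0.0496×2) = 1.1042871.
So the MXN growth factor = 1.0191818.
Take logs: ln 1.0191818 / 2 = 0.009500, so 0.95%.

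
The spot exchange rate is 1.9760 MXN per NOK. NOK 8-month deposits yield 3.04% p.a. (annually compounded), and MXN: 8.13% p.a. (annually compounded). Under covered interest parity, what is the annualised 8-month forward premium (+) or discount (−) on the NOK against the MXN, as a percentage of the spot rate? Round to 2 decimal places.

T = 8/12 years.
F = S · g_MXN/g_NOK = 1.976 × 1.0534909/1.0201653 = 2.0405497.
(F − S)/S ÷ T = (2.0405497 − 1.976)/1.976/(8/12) = 0.049000 → 4.90%.

+4.90%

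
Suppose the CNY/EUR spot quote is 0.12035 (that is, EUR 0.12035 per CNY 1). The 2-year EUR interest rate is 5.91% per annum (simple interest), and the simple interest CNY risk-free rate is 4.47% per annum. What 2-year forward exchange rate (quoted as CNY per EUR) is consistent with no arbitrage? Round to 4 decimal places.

8.0951

T = 2 years.
EUR growth factor: 1 + 0.0591×2 = 1.118200.
CNY accumulates by 1 + 0.0447×2 = 1.089400.
Forward (EUR per CNY) = 0.12035 × 1.118200 / 1.089400 = 0.1235316.
Invert for CNY per EUR: 1 / 0.1235316 = 8.0951.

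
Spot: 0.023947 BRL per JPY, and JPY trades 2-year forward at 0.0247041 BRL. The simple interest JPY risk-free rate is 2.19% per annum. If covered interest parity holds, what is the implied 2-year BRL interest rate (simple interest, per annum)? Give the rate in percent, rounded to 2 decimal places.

T = 2 years.
F/S = 0.0247041/0.023947 = 1.0316157 = (growth of BRL) / (growth of JPY).
The JPY side grows by 1 + 0.0219×2 = 1.043800.
Hence g_BRL = 1.0768005.
r = (1.0768005 − 1)/2 = 0.038400 → 3.84%.

3.84%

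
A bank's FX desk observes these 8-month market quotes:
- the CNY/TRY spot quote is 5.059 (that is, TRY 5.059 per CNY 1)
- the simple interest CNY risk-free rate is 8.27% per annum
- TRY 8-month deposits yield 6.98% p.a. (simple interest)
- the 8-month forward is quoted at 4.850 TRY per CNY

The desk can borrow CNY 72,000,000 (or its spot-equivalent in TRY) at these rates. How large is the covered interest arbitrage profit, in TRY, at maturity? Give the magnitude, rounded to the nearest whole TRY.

TRY 12,745,114

T = 8/12 years.
Keep in CNY, deliver into the forward: 72,000,000·1.05513333333·4.850 = TRY 368,452,560.00.
Swap to TRY now, deposit: 72,000,000·5.059·1.04653333333 = TRY 381,197,673.60.
The quoted forward undervalues CNY, so borrow CNY, convert to TRY at spot, deposit the TRY at 6.98%, and buy CNY forward at 4.850 to cover the loan.
Arbitrage profit = |368,452,560.00 − 381,197,673.60| = TRY 12,745,114.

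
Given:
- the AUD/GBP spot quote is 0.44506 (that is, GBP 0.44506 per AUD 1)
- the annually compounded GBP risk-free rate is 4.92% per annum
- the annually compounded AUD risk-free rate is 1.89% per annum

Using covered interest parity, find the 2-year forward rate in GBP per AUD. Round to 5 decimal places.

0.47192

T = 2 years.
GBP accumulates by (1 + 0.0492)^2 = 1.1008206.
AUD growth factor: (1 + 0.0189)^2 = 1.0381572.
CIP: F = S · (grow GBP)/(grow AUD) = 0.44506 × 1.1008206/1.0381572 = 0.4719239 GBP per AUD.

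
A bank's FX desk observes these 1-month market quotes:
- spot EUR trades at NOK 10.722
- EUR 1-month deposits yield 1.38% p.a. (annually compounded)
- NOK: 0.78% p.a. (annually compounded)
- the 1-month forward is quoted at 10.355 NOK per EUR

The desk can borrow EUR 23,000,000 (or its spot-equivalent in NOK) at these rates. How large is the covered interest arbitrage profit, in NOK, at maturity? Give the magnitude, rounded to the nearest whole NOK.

NOK 8,328,551

T = 1/12 years.
Keep in EUR, deliver into the forward: 23,000,000·1.00114278974·10.355 = NOK 238,437,172.52.
Swap to NOK now, deposit: 23,000,000·10.722·1.00064768776 = NOK 246,765,723.69.
The quoted forward undervalues EUR, so borrow EUR, convert to NOK at spot, deposit the NOK at 0.78%, and buy EUR forward at 10.355 to cover the loan.
Profit = 246,765,723.69 − 238,437,172.52 = NOK 8,328,551.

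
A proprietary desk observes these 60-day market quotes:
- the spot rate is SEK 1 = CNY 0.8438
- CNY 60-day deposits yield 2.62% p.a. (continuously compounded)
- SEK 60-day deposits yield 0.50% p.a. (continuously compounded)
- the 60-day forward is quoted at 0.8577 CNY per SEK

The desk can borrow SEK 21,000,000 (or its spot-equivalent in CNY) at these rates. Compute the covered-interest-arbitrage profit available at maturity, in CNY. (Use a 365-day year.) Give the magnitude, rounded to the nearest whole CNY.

CNY 230,229

T = 60/365 years.
Keep in SEK, deliver into the forward: 21,000,000·1.0008222557·0.8577 = CNY 18,026,510.22.
Swap to CNY now, deposit: 21,000,000·0.8438·1.0043161371 = CNY 17,796,281.09.
The quoted forward overvalues SEK, so borrow CNY, buy SEK at spot, deposit the SEK at 0.50%, and sell the proceeds forward at 0.8577.
The gap between the two covered legs is CNY 230,229.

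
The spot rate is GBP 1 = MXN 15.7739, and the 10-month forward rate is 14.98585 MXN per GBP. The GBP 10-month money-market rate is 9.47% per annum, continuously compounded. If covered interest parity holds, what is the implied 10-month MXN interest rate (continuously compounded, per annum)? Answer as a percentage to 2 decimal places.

3.32%

T = 10/12 years.
By CIP, F/S equals the MXN-to-GBP growth ratio: 14.98585/15.7739 = 0.9500409.
GBP growth factor: e^(0.0947×10/12) = 1.0821141.
Hence g_MXN = 1.0280527.
Take logs: ln 1.0280527 / (10/12) = 0.033200, so 3.32%.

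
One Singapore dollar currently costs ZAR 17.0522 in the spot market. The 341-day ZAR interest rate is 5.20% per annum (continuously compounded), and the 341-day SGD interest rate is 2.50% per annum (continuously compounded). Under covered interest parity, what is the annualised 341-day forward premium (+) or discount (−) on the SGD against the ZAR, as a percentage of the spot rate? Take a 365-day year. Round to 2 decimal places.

T = 341/365 years.
No-arbitrage forward: 17.0522 × 1.0497802 / 1.0236311 = 17.4878058 ZAR/SGD.
(F − S)/S ÷ T = (17.4878058 − 17.0522)/17.0522/(341/365) = 0.027343 → 2.73%.

+2.73%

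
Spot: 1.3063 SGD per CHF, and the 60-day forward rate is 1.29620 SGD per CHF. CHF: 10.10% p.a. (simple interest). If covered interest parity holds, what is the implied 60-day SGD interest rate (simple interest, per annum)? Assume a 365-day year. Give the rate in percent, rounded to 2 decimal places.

T = 60/365 years.
By CIP, F/S equals the SGD-to-CHF growth ratio: 1.2962/1.3063 = 0.9922682.
CHF growth factor: 1 + 0.1010×60/365 = 1.0166027.
Hence g_SGD = 1.0087425.
(1.0087425 − 1)/T = 0.053184, i.e. 5.32%.

5.32%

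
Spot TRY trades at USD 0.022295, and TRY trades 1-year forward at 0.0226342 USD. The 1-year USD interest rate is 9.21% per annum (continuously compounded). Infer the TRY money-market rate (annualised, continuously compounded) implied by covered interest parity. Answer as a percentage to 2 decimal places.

7.70%

T = 1 year.
CIP gives F = S · g_USD/g_TRY, so g_USD/g_TRY = 0.0226342/0.022295 = 1.0152142.
USD growth factor: e^(0.0921×1) = 1.0964745.
That pins the TRY growth at 1.0800425.
Take logs: ln 1.0800425 / 1 = 0.077000, so 7.70%.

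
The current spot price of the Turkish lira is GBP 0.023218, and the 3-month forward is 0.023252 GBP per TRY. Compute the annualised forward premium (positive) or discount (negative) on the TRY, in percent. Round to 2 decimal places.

+0.59%

T = 3/12 years.
Period premium: (0.023252 − 0.023218)/0.023218 = 0.0014644.
×(1/T) gives 0.59% p.a.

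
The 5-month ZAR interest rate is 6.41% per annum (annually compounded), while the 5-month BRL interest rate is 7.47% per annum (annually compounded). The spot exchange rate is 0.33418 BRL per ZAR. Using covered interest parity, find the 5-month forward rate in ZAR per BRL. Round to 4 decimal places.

2.9801

T = 5/12 years.
BRL growth factor: (1 + 0.0747)^(5/12) = 1.0304724.
ZAR accumulates by (1 + 0.0641)^(5/12) = 1.0262252.
So F = 0.33418 × 1.0304724 / 1.0262252 = 0.3355631 (BRL/ZAR).
Quoted the other way: 1/0.3355631 = 2.9801 ZAR per BRL.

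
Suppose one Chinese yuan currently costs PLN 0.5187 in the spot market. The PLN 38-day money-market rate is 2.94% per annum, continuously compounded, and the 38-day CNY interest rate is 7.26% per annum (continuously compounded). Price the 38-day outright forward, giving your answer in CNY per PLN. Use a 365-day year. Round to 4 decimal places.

T = 38/365 years.
PLN growth factor: e^(0.0294×38/365) = 1.0030655.
CNY accumulates by e^(0.0726×38/365) = 1.007587.
So F = 0.5187 × 1.0030655 / 1.007587 = 0.5163724 (PLN/CNY).
Quoted the other way: 1/0.5163724 = 1.9366 CNY per PLN.

1.9366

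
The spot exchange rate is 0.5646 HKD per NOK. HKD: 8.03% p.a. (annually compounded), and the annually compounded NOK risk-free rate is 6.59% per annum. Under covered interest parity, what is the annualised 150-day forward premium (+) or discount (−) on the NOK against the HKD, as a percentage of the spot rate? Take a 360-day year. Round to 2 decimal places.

+1.35%

T = 150/360 years.
F = S · g_HKD/g_NOK = 0.5646 × 1.0327063/1.0269482 = 0.5677657.
(F − S)/S ÷ T = (0.5677657 − 0.5646)/0.5646/(150/360) = 0.013457 → 1.35%.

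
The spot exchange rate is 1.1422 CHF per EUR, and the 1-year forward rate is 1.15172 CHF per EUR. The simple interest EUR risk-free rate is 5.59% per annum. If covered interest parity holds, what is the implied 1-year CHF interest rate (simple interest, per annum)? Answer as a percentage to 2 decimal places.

T = 1 year.
F/S = 1.15172/1.1422 = 1.0083348 = (growth of CHF) / (growth of EUR).
EUR growth factor: 1 + 0.0559×1 = 1.055900.
Hence g_CHF = 1.0647007.
r = (1.0647007 − 1)/1 = 0.064701 → 6.47%.

6.47%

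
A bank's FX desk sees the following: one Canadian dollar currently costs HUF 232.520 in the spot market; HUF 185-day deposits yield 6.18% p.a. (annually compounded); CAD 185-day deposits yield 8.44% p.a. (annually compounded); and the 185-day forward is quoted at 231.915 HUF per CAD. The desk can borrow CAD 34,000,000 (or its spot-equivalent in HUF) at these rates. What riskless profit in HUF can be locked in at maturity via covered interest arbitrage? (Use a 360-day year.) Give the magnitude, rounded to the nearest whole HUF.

T = 185/360 years.
Keep in CAD, deliver into the forward: 34,000,000·1.042517845031·231.915 = HUF 8,220,367,885.03.
Swap to HUF now, deposit: 34,000,000·232.520·1.031295362809 = HUF 8,153,091,123.85.
The quoted forward overvalues CAD, so borrow HUF, buy CAD at spot, deposit the CAD at 8.44%, and sell the proceeds forward at 231.915.
The gap between the two covered legs is HUF 67,276,761.

HUF 67,276,761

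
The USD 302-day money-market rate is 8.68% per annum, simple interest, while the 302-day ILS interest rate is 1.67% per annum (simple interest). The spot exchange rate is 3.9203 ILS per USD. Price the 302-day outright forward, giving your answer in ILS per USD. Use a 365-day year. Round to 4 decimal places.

3.7082

T = 302/365 years.
ILS accumulates by 1 + 0.0167×302/365 = 1.0138175.
USD growth factor: 1 + 0.0868×302/365 = 1.0718181.
So F = 3.9203 × 1.0138175 / 1.0718181 = 3.708156 (ILS/USD).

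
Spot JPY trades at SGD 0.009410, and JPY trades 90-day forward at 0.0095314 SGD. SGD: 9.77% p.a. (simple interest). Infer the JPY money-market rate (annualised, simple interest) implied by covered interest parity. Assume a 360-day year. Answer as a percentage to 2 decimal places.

4.55%

T = 90/360 years.
By CIP, F/S equals the SGD-to-JPY growth ratio: 0.0095314/0.00941 = 1.0129012.
SGD growth factor: 1 + 0.0977×90/360 = 1.024425.
That pins the JPY growth at 1.011377.
r = (1.011377 − 1)/(90/360) = 0.045508 → 4.55%.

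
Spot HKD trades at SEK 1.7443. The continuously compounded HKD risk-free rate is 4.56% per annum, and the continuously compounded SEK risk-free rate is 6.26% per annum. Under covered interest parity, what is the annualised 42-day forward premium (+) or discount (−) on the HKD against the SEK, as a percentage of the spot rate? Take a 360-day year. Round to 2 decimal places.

+1.70%

T = 42/360 years.
CIP forward (SEK per HKD) = 1.7443 × 1.0073301/1.0053342 = 1.7477630.
(F − S)/S ÷ T = (1.7477630 − 1.7443)/1.7443/(42/360) = 0.017017 → 1.70%.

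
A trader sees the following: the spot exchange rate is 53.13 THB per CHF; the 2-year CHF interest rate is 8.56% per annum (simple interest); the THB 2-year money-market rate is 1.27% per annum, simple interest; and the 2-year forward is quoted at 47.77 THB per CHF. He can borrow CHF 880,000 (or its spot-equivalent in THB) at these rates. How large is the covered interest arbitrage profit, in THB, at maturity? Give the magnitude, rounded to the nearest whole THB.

THB 1,292,475

T = 2 years.
Invest the CHF and cover forward: 880,000 × 1.171200 × 47.77 = THB 49,234,437.12.
Convert at spot and invest in THB: 880,000 × 53.13 × 1.025400 = THB 47,941,961.76.
The quoted forward overvalues CHF, so borrow THB, buy CHF at spot, deposit the CHF at 8.56%, and sell the proceeds forward at 47.77.
Profit = 49,234,437.12 − 47,941,961.76 = THB 1,292,475.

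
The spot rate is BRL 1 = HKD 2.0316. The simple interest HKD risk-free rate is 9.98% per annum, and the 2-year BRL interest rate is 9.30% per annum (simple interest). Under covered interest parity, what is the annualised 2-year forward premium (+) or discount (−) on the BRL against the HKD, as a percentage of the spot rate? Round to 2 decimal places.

+0.57%

T = 2 years.
F = S · g_HKD/g_BRL = 2.0316 × 1.199600/1.186000 = 2.0548966.
(F − S)/S ÷ T = (2.0548966 − 2.0316)/2.0316/2 = 0.005734 → 0.57%.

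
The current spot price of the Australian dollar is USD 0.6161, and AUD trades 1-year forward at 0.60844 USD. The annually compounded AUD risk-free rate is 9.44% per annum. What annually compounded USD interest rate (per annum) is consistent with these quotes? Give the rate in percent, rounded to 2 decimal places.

8.08%

T = 1 year.
F/S = 0.60844/0.6161 = 0.9875670 = (growth of USD) / (growth of AUD).
The AUD side grows by (1 + 0.0944)^1 = 1.094400.
Hence g_USD = 1.0807933.
Annualise: 1.0807933^(1/1) − 1 = 0.080793 = 8.08%.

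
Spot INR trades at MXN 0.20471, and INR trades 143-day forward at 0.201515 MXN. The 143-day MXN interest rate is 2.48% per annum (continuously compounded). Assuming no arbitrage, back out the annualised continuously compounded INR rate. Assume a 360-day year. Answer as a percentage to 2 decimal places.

T = 143/360 years.
By CIP, F/S equals the MXN-to-INR growth ratio: 0.201515/0.20471 = 0.9843926.
MXN growth factor: e^(0.0248×143/360) = 1.0098998.
Hence g_INR = 1.0259116.
r = ln(1.0259116)/(143/360) = 0.064401 → 6.44%.

6.44%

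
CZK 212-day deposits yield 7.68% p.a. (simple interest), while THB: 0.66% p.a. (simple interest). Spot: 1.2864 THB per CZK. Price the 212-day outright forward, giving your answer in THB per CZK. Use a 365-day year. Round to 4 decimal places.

1.2362

T = 212/365 years.
THB accumulates by 1 + 0.0066×212/365 = 1.0038334.
CZK accumulates by 1 + 0.0768×212/365 = 1.0446071.
Forward (THB per CZK) = 1.2864 × 1.0038334 / 1.0446071 = 1.236189.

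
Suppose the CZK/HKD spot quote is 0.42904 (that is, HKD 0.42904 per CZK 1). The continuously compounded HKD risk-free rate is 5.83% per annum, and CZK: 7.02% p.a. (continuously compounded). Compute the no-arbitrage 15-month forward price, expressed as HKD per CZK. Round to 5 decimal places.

T = 15/12 years.
HKD accumulates by e^(0.0583×15/12) = 1.0755961.
CZK accumulates by e^(0.0702×15/12) = 1.0917152.
So F = 0.42904 × 1.0755961 / 1.0917152 = 0.4227053 (HKD/CZK).

0.42271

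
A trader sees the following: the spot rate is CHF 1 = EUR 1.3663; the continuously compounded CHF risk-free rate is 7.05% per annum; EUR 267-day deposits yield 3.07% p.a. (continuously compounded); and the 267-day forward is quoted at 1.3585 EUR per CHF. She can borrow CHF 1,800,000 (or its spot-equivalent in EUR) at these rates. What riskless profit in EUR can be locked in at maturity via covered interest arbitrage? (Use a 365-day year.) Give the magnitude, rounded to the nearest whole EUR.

EUR 59,521

T = 267/365 years.
Keep in CHF, deliver into the forward: 1,800,000·1.052924186·1.3585 = EUR 2,574,715.51.
Swap to EUR now, deposit: 1,800,000·1.3663·1.022711323 = EUR 2,515,194.87.
The quoted forward overvalues CHF, so borrow EUR, buy CHF at spot, deposit the CHF at 7.05%, and sell the proceeds forward at 1.3585.
Arbitrage profit = |2,574,715.51 − 2,515,194.87| = EUR 59,521.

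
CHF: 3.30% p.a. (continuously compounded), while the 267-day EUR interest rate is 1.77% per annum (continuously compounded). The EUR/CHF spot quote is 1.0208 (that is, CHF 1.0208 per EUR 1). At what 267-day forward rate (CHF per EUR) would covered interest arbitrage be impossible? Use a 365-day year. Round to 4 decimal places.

1.0323

T = 267/365 years.
CHF accumulates by e^(0.0330×267/365) = 1.0244334.
Growth of 1 EUR over T: e^(0.0177×267/365) = 1.0130319.
CIP: F = S · (grow CHF)/(grow EUR) = 1.0208 × 1.0244334/1.0130319 = 1.032289 CHF per EUR.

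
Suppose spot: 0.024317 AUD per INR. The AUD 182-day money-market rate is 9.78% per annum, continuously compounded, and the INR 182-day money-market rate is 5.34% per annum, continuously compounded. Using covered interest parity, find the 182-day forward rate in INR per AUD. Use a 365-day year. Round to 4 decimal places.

T = 182/365 years.
Growth of 1 AUD over T: e^(0.0978×182/365) = 1.04997466.
INR accumulates by e^(0.0534×182/365) = 1.02698451.
CIP: F = S · (grow AUD)/(grow INR) = 0.024317 × 1.04997466/1.02698451 = 0.024861362 AUD per INR.
Quoted the other way: 1/0.024861362 = 40.2231 INR per AUD.

40.2231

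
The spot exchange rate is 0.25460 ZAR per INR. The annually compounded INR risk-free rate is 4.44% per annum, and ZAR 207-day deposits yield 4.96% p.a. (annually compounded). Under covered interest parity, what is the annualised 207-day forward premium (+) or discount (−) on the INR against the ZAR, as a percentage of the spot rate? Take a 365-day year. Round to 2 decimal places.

+0.50%

T = 207/365 years.
F = S · g_ZAR/g_INR = 0.2546 × 1.0278343/1.0249433 = 0.25531814.
(F − S)/S ÷ T = (0.25531814 − 0.2546)/0.2546/(207/365) = 0.004974 → 0.50%.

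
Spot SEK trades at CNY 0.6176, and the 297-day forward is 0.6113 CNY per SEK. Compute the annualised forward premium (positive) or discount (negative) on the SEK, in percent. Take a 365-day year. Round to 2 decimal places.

T = 297/365 years.
SEK trades forward at -1.02008% vs spot over the period.
×(1/T) gives -1.25% p.a.

-1.25%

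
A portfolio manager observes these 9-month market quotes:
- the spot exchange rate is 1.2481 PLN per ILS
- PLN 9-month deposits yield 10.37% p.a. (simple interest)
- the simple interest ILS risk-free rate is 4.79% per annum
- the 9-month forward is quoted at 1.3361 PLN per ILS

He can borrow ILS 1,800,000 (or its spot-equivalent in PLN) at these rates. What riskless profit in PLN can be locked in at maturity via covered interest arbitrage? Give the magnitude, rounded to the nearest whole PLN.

PLN 70,071

T = 9/12 years.
Route A — deposit ILS, sell forward: 1,800,000 × 1.035925 × 1.3361 = PLN 2,491,378.91.
Route B — convert at spot, deposit PLN: 1,800,000 × 1.2481 × 1.077775 = PLN 2,421,307.76.
The quoted forward overvalues ILS, so borrow PLN, buy ILS at spot, deposit the ILS at 4.79%, and sell the proceeds forward at 1.3361.
Arbitrage profit = |2,491,378.91 − 2,421,307.76| = PLN 70,071.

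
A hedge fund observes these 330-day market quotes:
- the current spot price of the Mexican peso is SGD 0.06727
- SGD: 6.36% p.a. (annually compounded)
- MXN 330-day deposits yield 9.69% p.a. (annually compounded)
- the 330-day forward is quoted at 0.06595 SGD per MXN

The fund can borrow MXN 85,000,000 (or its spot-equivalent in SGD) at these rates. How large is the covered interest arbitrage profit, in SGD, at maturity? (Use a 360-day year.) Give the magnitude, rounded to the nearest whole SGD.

T = 330/360 years.
Invest the MXN and cover forward: 85,000,000 × 1.08847832 × 0.06595 = SGD 6,101,737.34.
Convert at spot and invest in SGD: 85,000,000 × 0.06727 × 1.05814894 = SGD 6,050,442.73.
The quoted forward overvalues MXN, so borrow SGD, buy MXN at spot, deposit the MXN at 9.69%, and sell the proceeds forward at 0.06595.
Profit = 6,101,737.34 − 6,050,442.73 = SGD 51,295.

SGD 51,295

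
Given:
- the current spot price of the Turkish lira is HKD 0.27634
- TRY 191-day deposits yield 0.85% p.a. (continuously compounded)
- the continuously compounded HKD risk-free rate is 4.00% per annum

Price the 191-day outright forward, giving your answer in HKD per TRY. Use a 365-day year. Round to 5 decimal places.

T = 191/365 years.
HKD accumulates by e^(0.0400×191/365) = 1.0211521.
TRY accumulates by e^(0.0085×191/365) = 1.0044579.
So F = 0.27634 × 1.0211521 / 1.0044579 = 0.2809328 (HKD/TRY).

0.28093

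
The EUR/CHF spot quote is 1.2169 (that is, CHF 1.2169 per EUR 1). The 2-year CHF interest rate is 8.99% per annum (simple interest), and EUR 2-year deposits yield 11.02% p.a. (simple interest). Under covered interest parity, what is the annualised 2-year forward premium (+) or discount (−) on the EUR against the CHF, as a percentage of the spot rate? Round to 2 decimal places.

T = 2 years.
F = S · g_CHF/g_EUR = 1.2169 × 1.179800/1.220400 = 1.1764164.
(F − S)/S ÷ T = (1.1764164 − 1.2169)/1.2169/2 = -0.016634 → -1.66%.

-1.66%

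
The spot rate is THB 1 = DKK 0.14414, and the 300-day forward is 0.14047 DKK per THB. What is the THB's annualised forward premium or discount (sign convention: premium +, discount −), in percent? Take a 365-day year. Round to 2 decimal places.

T = 300/365 years.
(F − S)/S = (0.14047 − 0.14414)/0.14414 = -0.0254614.
×(1/T) gives -3.10% p.a.

-3.10%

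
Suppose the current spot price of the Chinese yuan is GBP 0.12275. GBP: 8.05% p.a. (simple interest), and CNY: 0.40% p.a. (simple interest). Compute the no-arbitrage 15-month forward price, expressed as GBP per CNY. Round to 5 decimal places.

0.13443

T = 15/12 years.
GBP accumulates by 1 + 0.0805×15/12 = 1.100625.
CNY accumulates by 1 + 0.0040×15/12 = 1.005000.
Forward (GBP per CNY) = 0.12275 × 1.100625 / 1.005000 = 0.1344296.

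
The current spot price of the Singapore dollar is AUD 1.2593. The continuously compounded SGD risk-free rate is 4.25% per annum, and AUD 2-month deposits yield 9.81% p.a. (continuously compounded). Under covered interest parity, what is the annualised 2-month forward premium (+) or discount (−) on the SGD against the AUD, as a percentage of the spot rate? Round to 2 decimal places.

T = 2/12 years.
No-arbitrage forward: 1.2593 × 1.0164844 / 1.0071085 = 1.2710237 AUD/SGD.
(F − S)/S ÷ T = (1.2710237 − 1.2593)/1.2593/(2/12) = 0.055858 → 5.59%.

+5.59%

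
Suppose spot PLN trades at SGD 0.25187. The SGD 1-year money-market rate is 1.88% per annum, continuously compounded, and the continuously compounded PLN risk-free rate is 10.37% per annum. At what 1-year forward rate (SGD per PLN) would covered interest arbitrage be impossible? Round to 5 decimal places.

T = 1 year.
SGD accumulates by e^(0.0188×1) = 1.0189778.
PLN accumulates by e^(0.1037×1) = 1.1092676.
CIP: F = S · (grow SGD)/(grow PLN) = 0.25187 × 1.0189778/1.1092676 = 0.2313688 SGD per PLN.

0.23137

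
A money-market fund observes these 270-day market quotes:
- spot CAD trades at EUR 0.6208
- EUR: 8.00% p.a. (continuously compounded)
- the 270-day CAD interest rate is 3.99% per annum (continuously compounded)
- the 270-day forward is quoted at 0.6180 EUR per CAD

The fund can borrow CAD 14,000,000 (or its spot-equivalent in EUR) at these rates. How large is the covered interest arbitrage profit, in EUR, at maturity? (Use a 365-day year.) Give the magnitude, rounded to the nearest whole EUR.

EUR 309,881

T = 270/365 years.
Route A — deposit CAD, sell forward: 14,000,000 × 1.029954955 × 0.6180 = EUR 8,911,170.27.
Route B — convert at spot, deposit EUR: 14,000,000 × 0.6208 × 1.060964163 = EUR 9,221,051.73.
The quoted forward undervalues CAD, so borrow CAD, convert to EUR at spot, deposit the EUR at 8.00%, and buy CAD forward at 0.6180 to cover the loan.
The gap between the two covered legs is EUR 309,881.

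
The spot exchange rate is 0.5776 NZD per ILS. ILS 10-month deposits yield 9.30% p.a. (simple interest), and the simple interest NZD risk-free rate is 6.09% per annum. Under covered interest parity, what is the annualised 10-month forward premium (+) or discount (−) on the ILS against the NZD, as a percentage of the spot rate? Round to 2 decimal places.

-2.98%

T = 10/12 years.
F = S · g_NZD/g_ILS = 0.5776 × 1.050750/1.077500 = 0.5632605.
(F − S)/S ÷ T = (0.5632605 − 0.5776)/0.5776/(10/12) = -0.029791 → -2.98%.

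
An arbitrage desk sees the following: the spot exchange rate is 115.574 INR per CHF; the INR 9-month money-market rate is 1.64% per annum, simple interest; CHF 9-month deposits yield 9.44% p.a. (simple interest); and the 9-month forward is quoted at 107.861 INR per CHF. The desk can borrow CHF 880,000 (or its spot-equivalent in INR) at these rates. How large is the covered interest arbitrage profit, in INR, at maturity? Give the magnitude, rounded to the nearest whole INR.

T = 9/12 years.
Route A — deposit CHF, sell forward: 880,000 × 1.070800 × 107.861 = INR 101,637,851.74.
Route B — convert at spot, deposit INR: 880,000 × 115.574 × 1.012300 = INR 102,956,092.98.
The quoted forward undervalues CHF, so borrow CHF, convert to INR at spot, deposit the INR at 1.64%, and buy CHF forward at 107.861 to cover the loan.
Arbitrage profit = |101,637,851.74 − 102,956,092.98| = INR 1,318,241.

INR 1,318,241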